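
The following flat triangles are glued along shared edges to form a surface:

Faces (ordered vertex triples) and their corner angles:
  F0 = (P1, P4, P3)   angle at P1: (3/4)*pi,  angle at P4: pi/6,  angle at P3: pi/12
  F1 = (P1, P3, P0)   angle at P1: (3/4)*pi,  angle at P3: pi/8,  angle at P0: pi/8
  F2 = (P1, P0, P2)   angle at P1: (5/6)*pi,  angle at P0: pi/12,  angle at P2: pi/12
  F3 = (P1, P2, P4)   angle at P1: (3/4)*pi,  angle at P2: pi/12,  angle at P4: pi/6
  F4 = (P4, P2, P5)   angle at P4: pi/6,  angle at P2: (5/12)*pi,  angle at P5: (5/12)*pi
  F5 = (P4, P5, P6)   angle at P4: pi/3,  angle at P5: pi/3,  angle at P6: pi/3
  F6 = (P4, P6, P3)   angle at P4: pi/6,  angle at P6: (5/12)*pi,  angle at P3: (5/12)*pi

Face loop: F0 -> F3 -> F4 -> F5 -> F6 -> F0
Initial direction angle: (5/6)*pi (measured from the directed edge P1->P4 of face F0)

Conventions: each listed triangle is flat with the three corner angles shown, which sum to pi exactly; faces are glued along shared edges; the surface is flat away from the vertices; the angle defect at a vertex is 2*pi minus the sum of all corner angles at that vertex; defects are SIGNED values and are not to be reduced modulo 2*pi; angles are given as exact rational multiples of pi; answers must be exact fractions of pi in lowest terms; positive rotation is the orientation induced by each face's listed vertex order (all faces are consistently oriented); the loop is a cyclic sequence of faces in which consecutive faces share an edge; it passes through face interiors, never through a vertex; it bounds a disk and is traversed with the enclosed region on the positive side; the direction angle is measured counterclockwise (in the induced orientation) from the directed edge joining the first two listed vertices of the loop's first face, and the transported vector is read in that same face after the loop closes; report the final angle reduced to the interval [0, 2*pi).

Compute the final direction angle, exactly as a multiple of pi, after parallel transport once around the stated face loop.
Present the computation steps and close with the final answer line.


enclosed vertex P4: corner angles sum to pi, defect = 2*pi - pi = pi
summing the enclosed defects onto the initial angle, mod 2*pi in the induced orientation:
final angle = (5/6)*pi + pi = (11/6)*pi (mod 2*pi)

Answer: final direction angle = (11/6)*pi


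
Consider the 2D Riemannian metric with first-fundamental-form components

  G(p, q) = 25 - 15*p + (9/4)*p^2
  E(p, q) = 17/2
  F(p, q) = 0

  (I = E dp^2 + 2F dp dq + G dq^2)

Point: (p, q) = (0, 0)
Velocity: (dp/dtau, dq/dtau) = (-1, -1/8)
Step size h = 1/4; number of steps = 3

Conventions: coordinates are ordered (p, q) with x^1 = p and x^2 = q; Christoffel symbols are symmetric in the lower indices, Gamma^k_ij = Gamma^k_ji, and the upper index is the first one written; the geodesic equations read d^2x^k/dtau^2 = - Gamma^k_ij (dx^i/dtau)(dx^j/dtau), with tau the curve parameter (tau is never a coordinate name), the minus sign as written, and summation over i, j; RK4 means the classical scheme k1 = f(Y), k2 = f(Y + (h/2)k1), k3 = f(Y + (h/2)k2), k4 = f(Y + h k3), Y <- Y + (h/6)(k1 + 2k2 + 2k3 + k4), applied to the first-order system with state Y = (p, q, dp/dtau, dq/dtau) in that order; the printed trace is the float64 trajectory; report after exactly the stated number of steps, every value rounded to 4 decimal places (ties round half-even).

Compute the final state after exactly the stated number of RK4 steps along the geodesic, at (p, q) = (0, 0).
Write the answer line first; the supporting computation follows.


Answer: p = -0.7532, q = -0.0765, dp/dtau = -1.0077, dq/dtau = -0.0832

f(Y) = (dp/dtau, dq/dtau, -Gamma^p_ij Y'^i Y'^j, -Gamma^q_ij Y'^i Y'^j) with the Gammas evaluated at the stage position; h = 0.250000; intermediate values shown to 6 dp
step 0: p = 0.0000, q = 0.0000, dp/dtau = -1.0000, dq/dtau = -0.1250
step 1:
  k1: at (p, q) = (0.000000, 0.000000), (dp/dtau, dq/dtau) = (-1.000000, -0.125000); Gamma_ppp = 0.000000, Gamma_ppq = 0.000000, Gamma_pqq = 0.882353, Gamma_qpp = 0.000000, Gamma_qpq = -0.300000, Gamma_qqq = 0.000000; k1 = (-1.000000, -0.125000, -0.013787, 0.075000)
  k2: at (p, q) = (-0.125000, -0.015625), (dp/dtau, dq/dtau) = (-1.001723, -0.115625); Gamma_ppp = 0.000000, Gamma_ppq = 0.000000, Gamma_pqq = 0.915441, Gamma_qpp = 0.000000, Gamma_qpq = -0.289157, Gamma_qqq = 0.000000; k2 = (-1.001723, -0.115625, -0.012239, 0.066983)
  k3: at (p, q) = (-0.125215, -0.014453), (dp/dtau, dq/dtau) = (-1.001530, -0.116627); Gamma_ppp = 0.000000, Gamma_ppq = 0.000000, Gamma_pqq = 0.915498, Gamma_qpp = 0.000000, Gamma_qpq = -0.289139, Gamma_qqq = 0.000000; k3 = (-1.001530, -0.116627, -0.012453, 0.067546)
  k4: at (p, q) = (-0.250382, -0.029157), (dp/dtau, dq/dtau) = (-1.003113, -0.108113); Gamma_ppp = 0.000000, Gamma_ppq = 0.000000, Gamma_pqq = 0.948631, Gamma_qpp = 0.000000, Gamma_qpq = -0.279040, Gamma_qqq = 0.000000; k4 = (-1.003113, -0.108113, -0.011088, 0.060524)
  Y <- Y + (h/6)(k1 + 2k2 + 2k3 + k4): p = -0.2504, q = -0.0291, dp/dtau = -1.0031, dq/dtau = -0.1081
step 2:
  k1: at (p, q) = (-0.250401, -0.029067), (dp/dtau, dq/dtau) = (-1.003094, -0.108142); Gamma_ppp = 0.000000, Gamma_ppq = 0.000000, Gamma_pqq = 0.948636, Gamma_qpp = 0.000000, Gamma_qpq = -0.279039, Gamma_qqq = 0.000000; k1 = (-1.003094, -0.108142, -0.011094, 0.060539)
  k2: at (p, q) = (-0.375788, -0.042585), (dp/dtau, dq/dtau) = (-1.004481, -0.100575); Gamma_ppp = 0.000000, Gamma_ppq = 0.000000, Gamma_pqq = 0.981826, Gamma_qpp = 0.000000, Gamma_qpq = -0.269606, Gamma_qqq = 0.000000; k2 = (-1.004481, -0.100575, -0.009932, 0.054474)
  k3: at (p, q) = (-0.375961, -0.041639), (dp/dtau, dq/dtau) = (-1.004335, -0.101333); Gamma_ppp = 0.000000, Gamma_ppq = 0.000000, Gamma_pqq = 0.981872, Gamma_qpp = 0.000000, Gamma_qpq = -0.269593, Gamma_qqq = 0.000000; k3 = (-1.004335, -0.101333, -0.010082, 0.054874)
  k4: at (p, q) = (-0.501485, -0.054401), (dp/dtau, dq/dtau) = (-1.005615, -0.094424); Gamma_ppp = 0.000000, Gamma_ppq = 0.000000, Gamma_pqq = 1.015099, Gamma_qpp = 0.000000, Gamma_qpq = -0.260769, Gamma_qqq = 0.000000; k4 = (-1.005615, -0.094424, -0.009050, 0.049522)
  Y <- Y + (h/6)(k1 + 2k2 + 2k3 + k4): p = -0.5015, q = -0.0543, dp/dtau = -1.0056, dq/dtau = -0.0944
step 3:
  k1: at (p, q) = (-0.501498, -0.054333), (dp/dtau, dq/dtau) = (-1.005601, -0.094444); Gamma_ppp = 0.000000, Gamma_ppq = 0.000000, Gamma_pqq = 1.015103, Gamma_qpp = 0.000000, Gamma_qpq = -0.260768, Gamma_qqq = 0.000000; k1 = (-1.005601, -0.094444, -0.009054, 0.049532)
  k2: at (p, q) = (-0.627199, -0.066139), (dp/dtau, dq/dtau) = (-1.006733, -0.088253); Gamma_ppp = 0.000000, Gamma_ppq = 0.000000, Gamma_pqq = 1.048376, Gamma_qpp = 0.000000, Gamma_qpq = -0.252491, Gamma_qqq = 0.000000; k2 = (-1.006733, -0.088253, -0.008165, 0.044866)
  k3: at (p, q) = (-0.627340, -0.065365), (dp/dtau, dq/dtau) = (-1.006622, -0.088836); Gamma_ppp = 0.000000, Gamma_ppq = 0.000000, Gamma_pqq = 1.048414, Gamma_qpp = 0.000000, Gamma_qpq = -0.252482, Gamma_qqq = 0.000000; k3 = (-1.006622, -0.088836, -0.008274, 0.045156)
  k4: at (p, q) = (-0.753154, -0.076542), (dp/dtau, dq/dtau) = (-1.007670, -0.083155); Gamma_ppp = 0.000000, Gamma_ppq = 0.000000, Gamma_pqq = 1.081717, Gamma_qpp = 0.000000, Gamma_qpq = -0.244709, Gamma_qqq = 0.000000; k4 = (-1.007670, -0.083155, -0.007480, 0.041010)
  Y <- Y + (h/6)(k1 + 2k2 + 2k3 + k4): p = -0.7532, q = -0.0765, dp/dtau = -1.0077, dq/dtau = -0.0832


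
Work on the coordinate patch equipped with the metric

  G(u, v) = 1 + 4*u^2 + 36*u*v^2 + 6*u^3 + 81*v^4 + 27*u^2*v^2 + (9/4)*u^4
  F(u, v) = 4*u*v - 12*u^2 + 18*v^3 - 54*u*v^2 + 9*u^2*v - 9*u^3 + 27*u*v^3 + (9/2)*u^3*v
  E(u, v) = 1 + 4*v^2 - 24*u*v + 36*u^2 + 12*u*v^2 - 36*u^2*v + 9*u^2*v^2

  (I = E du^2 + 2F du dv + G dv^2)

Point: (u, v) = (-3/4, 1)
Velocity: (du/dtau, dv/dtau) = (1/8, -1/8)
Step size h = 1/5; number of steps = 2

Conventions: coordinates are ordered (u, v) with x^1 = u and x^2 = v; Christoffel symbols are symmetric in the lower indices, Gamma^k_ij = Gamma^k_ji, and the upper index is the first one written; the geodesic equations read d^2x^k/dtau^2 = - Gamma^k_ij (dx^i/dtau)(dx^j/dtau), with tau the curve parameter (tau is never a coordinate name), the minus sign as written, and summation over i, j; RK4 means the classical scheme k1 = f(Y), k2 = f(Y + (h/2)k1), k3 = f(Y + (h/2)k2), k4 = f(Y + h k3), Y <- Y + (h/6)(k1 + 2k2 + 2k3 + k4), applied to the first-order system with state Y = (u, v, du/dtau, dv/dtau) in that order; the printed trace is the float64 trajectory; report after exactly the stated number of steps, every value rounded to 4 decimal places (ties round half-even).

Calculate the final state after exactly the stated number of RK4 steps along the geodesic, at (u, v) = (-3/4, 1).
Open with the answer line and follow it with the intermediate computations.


Answer: u = -0.7010, v = 0.9481, du/dtau = 0.1197, dv/dtau = -0.1350

f(Y) = (du/dtau, dv/dtau, -Gamma^u_ij Y'^i Y'^j, -Gamma^v_ij Y'^i Y'^j) with the Gammas evaluated at the stage position; h = 0.200000; intermediate values shown to 6 dp
step 0: u = -0.7500, v = 1.0000, du/dtau = 0.1250, dv/dtau = -0.1250
step 1:
  k1: at (u, v) = (-0.750000, 1.000000), (du/dtau, dv/dtau) = (0.125000, -0.125000); Gamma_uuu = -0.143774, Gamma_uuv = -0.011981, Gamma_uvv = 0.862646, Gamma_vuu = -0.282263, Gamma_vuv = -0.023522, Gamma_vvv = 1.693577; k1 = (0.125000, -0.125000, -0.011607, -0.022787)
  k2: at (u, v) = (-0.737500, 0.987500), (du/dtau, dv/dtau) = (0.123839, -0.127279); Gamma_uuu = -0.151239, Gamma_uuv = -0.010581, Gamma_uvv = 0.885029, Gamma_vuu = -0.291246, Gamma_vuv = -0.020375, Gamma_vvv = 1.704330; k2 = (0.123839, -0.127279, -0.012351, -0.023786)
  k3: at (u, v) = (-0.737616, 0.987272), (du/dtau, dv/dtau) = (0.123765, -0.127379); Gamma_uuu = -0.151398, Gamma_uuv = -0.010607, Gamma_uvv = 0.885557, Gamma_vuu = -0.291381, Gamma_vuv = -0.020413, Gamma_vvv = 1.704339; k3 = (0.123765, -0.127379, -0.012384, -0.023834)
  k4: at (u, v) = (-0.725247, 0.974524), (du/dtau, dv/dtau) = (0.122523, -0.129767); Gamma_uuu = -0.159438, Gamma_uuv = -0.009108, Gamma_uvv = 0.909094, Gamma_vuu = -0.300770, Gamma_vuv = -0.017182, Gamma_vvv = 1.714958; k4 = (0.122523, -0.129767, -0.013205, -0.024910)
  Y <- Y + (h/6)(k1 + 2k2 + 2k3 + k4): u = -0.7252, v = 0.9745, du/dtau = 0.1225, dv/dtau = -0.1298
step 2:
  k1: at (u, v) = (-0.725242, 0.974531), (du/dtau, dv/dtau) = (0.122524, -0.129765); Gamma_uuu = -0.159433, Gamma_uuv = -0.009107, Gamma_uvv = 0.909079, Gamma_vuu = -0.300767, Gamma_vuv = -0.017180, Gamma_vvv = 1.714959; k1 = (0.122524, -0.129765, -0.013204, -0.024909)
  k2: at (u, v) = (-0.712990, 0.961554), (du/dtau, dv/dtau) = (0.121204, -0.132255); Gamma_uuu = -0.168072, Gamma_uuv = -0.007497, Gamma_uvv = 0.933765, Gamma_vuu = -0.310563, Gamma_vuv = -0.013854, Gamma_vvv = 1.725404; k2 = (0.121204, -0.132255, -0.014104, -0.026062)
  k3: at (u, v) = (-0.713122, 0.961305), (du/dtau, dv/dtau) = (0.121114, -0.132371); Gamma_uuu = -0.168267, Gamma_uuv = -0.007526, Gamma_uvv = 0.934378, Gamma_vuu = -0.310714, Gamma_vuv = -0.013897, Gamma_vvv = 1.725383; k3 = (0.121114, -0.132371, -0.014145, -0.026120)
  k4: at (u, v) = (-0.701020, 0.948056), (du/dtau, dv/dtau) = (0.119695, -0.134989); Gamma_uuu = -0.177607, Gamma_uuv = -0.005800, Gamma_uvv = 0.960402, Gamma_vuu = -0.320958, Gamma_vuv = -0.010481, Gamma_vvv = 1.735564; k4 = (0.119695, -0.134989, -0.015143, -0.027366)
  Y <- Y + (h/6)(k1 + 2k2 + 2k3 + k4): u = -0.7010, v = 0.9481, du/dtau = 0.1197, dv/dtau = -0.1350


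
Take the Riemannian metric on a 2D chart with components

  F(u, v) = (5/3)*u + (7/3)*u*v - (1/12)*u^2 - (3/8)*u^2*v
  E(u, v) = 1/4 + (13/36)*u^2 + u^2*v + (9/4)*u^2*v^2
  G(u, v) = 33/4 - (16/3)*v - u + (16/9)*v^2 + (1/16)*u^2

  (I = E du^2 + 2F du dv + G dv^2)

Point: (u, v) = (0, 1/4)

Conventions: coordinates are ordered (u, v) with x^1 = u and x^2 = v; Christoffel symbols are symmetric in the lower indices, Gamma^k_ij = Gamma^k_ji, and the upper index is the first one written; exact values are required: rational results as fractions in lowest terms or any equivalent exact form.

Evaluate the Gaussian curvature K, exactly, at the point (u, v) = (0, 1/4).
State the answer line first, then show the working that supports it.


Answer: K = 109947/64009

E = 1/4, F = 0, G = 253/36, EG - F^2 = 253/144 at the point
E_u = 0, E_v = 0, F_u = 9/4, F_v = 0, G_u = -1, G_v = -40/9
E_vv = 0, F_uv = 7/3, G_uu = 1/8
K follows from Brioschi's formula, (det M1 - det M2)/(EG - F^2)^2.
M1 = [[-E_vv/2 + F_uv - G_uu/2, E_u/2, F_u - E_v/2], [F_v - G_u/2, E, F], [G_v/2, F, G]] = [[109/48, 0, 9/4], [1/2, 1/4, 0], [-20/9, 0, 253/36]]; det M1 = 36217/6912
M2 = [[0, E_v/2, G_u/2], [E_v/2, E, F], [G_u/2, F, G]] = [[0, 0, -1/2], [0, 1/4, 0], [-1/2, 0, 253/36]]; det M2 = -1/16
det M1 - det M2 = 36649/6912; K = 36649/6912 / (253/144)^2 = 109947/64009


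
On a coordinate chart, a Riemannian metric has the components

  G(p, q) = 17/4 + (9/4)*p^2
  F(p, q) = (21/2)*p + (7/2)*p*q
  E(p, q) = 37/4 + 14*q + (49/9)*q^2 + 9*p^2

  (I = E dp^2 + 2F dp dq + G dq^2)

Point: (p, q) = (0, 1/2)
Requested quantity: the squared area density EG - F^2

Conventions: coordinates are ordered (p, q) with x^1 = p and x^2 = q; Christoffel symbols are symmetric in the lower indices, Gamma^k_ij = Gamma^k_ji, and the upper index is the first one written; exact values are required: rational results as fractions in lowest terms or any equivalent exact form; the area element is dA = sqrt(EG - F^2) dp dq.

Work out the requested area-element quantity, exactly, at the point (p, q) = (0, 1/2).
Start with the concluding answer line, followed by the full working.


Answer: EG - F^2 = 5389/72

E = 317/18, F = 0, G = 17/4; EG - F^2 = 5389/72


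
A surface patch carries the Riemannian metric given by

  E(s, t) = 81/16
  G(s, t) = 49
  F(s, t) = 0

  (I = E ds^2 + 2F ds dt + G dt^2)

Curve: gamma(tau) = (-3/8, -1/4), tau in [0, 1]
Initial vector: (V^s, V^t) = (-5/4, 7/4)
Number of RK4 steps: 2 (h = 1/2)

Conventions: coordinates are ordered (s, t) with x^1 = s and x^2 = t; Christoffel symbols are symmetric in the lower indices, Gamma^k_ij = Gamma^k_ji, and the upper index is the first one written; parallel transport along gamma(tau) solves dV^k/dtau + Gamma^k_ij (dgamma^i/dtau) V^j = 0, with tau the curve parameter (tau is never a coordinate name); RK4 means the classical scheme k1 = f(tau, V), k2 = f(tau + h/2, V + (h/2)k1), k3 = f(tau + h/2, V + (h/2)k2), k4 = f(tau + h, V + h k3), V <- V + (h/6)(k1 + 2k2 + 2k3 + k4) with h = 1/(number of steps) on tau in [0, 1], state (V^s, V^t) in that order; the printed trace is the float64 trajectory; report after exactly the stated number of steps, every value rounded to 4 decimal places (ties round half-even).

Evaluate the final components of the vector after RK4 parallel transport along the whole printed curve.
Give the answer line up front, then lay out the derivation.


Answer: V^s = -1.2500, V^t = 1.7500

gamma'(tau) = (0, 0); f(tau, V)^k = -Gamma^k_ij(gamma(tau)) gamma'^i(tau) V^j; h = 1/2; intermediate values shown to 6 dp
curve data and Christoffel symbols at the stage parameters:
  tau = 0.000000: gamma = (-0.375000, -0.250000), gamma' = (0.000000, 0.000000); Gamma_sss = 0.000000, Gamma_sst = 0.000000, Gamma_stt = 0.000000, Gamma_tss = 0.000000, Gamma_tst = 0.000000, Gamma_ttt = 0.000000
  tau = 0.250000: gamma = (-0.375000, -0.250000), gamma' = (0.000000, 0.000000); Gamma_sss = 0.000000, Gamma_sst = 0.000000, Gamma_stt = 0.000000, Gamma_tss = 0.000000, Gamma_tst = 0.000000, Gamma_ttt = 0.000000
  tau = 0.500000: gamma = (-0.375000, -0.250000), gamma' = (0.000000, 0.000000); Gamma_sss = 0.000000, Gamma_sst = 0.000000, Gamma_stt = 0.000000, Gamma_tss = 0.000000, Gamma_tst = 0.000000, Gamma_ttt = 0.000000
  tau = 0.750000: gamma = (-0.375000, -0.250000), gamma' = (0.000000, 0.000000); Gamma_sss = 0.000000, Gamma_sst = 0.000000, Gamma_stt = 0.000000, Gamma_tss = 0.000000, Gamma_tst = 0.000000, Gamma_ttt = 0.000000
  tau = 1.000000: gamma = (-0.375000, -0.250000), gamma' = (0.000000, 0.000000); Gamma_sss = 0.000000, Gamma_sst = 0.000000, Gamma_stt = 0.000000, Gamma_tss = 0.000000, Gamma_tst = 0.000000, Gamma_ttt = 0.000000
step 0: V^s = -1.2500, V^t = 1.7500
step 1: k1 = (0.000000, 0.000000), k2 = (0.000000, 0.000000), k3 = (0.000000, 0.000000), k4 = (0.000000, 0.000000); V <- V + (h/6)(k1 + 2k2 + 2k3 + k4): V^s = -1.2500, V^t = 1.7500
step 2: k1 = (0.000000, 0.000000), k2 = (0.000000, 0.000000), k3 = (0.000000, 0.000000), k4 = (0.000000, 0.000000); V <- V + (h/6)(k1 + 2k2 + 2k3 + k4): V^s = -1.2500, V^t = 1.7500


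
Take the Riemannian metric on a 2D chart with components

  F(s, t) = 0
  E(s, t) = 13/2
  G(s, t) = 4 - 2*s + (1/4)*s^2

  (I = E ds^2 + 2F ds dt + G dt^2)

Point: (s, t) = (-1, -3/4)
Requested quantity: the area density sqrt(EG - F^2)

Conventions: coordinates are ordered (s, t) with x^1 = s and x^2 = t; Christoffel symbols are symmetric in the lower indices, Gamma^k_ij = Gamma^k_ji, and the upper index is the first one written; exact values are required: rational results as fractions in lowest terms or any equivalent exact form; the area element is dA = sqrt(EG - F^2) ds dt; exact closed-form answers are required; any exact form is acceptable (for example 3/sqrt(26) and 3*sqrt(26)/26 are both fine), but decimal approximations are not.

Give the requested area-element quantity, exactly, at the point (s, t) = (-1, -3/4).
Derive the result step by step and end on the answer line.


E = 13/2, F = 0, G = 25/4; EG - F^2 = 325/8

Answer: sqrt(EG - F^2) = 5*sqrt(26)/4


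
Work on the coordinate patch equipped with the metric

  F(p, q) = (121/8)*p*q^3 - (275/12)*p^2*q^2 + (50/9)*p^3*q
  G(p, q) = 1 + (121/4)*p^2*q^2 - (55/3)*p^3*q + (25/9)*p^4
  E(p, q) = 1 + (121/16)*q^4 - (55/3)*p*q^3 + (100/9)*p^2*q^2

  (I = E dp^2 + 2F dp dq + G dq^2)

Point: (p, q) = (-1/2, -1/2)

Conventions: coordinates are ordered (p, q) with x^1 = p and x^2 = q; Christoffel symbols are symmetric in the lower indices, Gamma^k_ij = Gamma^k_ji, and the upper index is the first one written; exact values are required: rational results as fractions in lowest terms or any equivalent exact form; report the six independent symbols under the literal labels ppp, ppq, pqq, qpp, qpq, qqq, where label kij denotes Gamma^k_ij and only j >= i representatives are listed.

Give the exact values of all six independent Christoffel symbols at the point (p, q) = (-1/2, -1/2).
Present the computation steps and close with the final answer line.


E = 2353/2304, F = -161/1152, G = 1105/576 at the point
E_p = -35/72, E_q = 91/288, F_p = 337/192, F_q = -367/576, G_p = -299/144, G_q = -253/48
EG - F^2 = 4469/2304;  g^inv = (2304/4469) * [[1105/576, 161/1152], [161/1152, 2353/2304]]
first-kind symbols [ij,l] = (1/2)(d_i g_jl + d_j g_il - d_l g_ij): [pp,p] = E_p/2 = -35/144, [pp,q] = F_p - E_q/2 = 115/72, [pq,p] = E_q/2 = 91/576, [pq,q] = G_p/2 = -299/288, [qq,p] = F_q - G_p/2 = 77/192, [qq,q] = G_q/2 = -253/96
Gamma^p_ij = (G*[ij,p] - F*[ij,q])/(EG - F^2), Gamma^q_ij = (E*[ij,q] - F*[ij,p])/(EG - F^2)

Answer: Gamma_ppp = -560/4469, Gamma_ppq = 364/4469, Gamma_pqq = 924/4469, Gamma_qpp = 3680/4469, Gamma_qpq = -2392/4469, Gamma_qqq = -6072/4469


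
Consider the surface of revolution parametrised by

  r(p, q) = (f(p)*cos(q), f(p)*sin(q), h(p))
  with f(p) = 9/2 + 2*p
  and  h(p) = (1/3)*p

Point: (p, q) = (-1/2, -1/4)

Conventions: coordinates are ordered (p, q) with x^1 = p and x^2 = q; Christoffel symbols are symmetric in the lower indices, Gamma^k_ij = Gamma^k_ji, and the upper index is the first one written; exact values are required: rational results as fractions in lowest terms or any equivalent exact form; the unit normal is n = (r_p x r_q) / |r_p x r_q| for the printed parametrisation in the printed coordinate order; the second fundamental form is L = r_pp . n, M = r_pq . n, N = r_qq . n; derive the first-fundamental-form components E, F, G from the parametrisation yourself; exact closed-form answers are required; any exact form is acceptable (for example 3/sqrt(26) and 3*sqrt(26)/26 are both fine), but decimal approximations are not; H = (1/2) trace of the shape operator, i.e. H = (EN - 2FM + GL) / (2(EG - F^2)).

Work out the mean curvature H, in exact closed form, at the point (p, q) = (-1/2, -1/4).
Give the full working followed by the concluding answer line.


f = 7/2, f' = 2, f'' = 0, h' = 1/3, h'' = 0
E = 37/9, F = 0, G = 49/4; answer radicand W^2 = 37/9
unnormalised second-form numerators: l = 0, m = 0, n = 7/6; L = l/sqrt(37/9), and similarly M = m/sqrt(W^2), N = n/sqrt(W^2)
H = (E*n - 2*F*m + G*l) / (2*(EG - F^2)*sqrt(W^2)); E*n - 2*F*m + G*l = 259/54, EG - F^2 = 1813/36, so H = (1/21)/sqrt(37/9)

Answer: H = sqrt(37)/259


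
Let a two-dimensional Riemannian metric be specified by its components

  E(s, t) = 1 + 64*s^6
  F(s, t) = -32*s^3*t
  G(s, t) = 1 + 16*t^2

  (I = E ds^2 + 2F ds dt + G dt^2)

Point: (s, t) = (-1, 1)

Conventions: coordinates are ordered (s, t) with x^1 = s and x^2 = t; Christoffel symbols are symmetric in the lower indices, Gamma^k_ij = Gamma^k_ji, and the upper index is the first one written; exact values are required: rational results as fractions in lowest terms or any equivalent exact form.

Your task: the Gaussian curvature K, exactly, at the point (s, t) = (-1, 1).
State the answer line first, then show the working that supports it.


Answer: K = -32/2187

E = 65, F = 32, G = 17, EG - F^2 = 81 at the point
E_s = -384, E_t = 0, F_s = -96, F_t = 32, G_s = 0, G_t = 32
E_tt = 0, F_st = -96, G_ss = 0
Apply the Brioschi formula K = (det M1 - det M2)/(EG - F^2)^2 over the derivative matrices of E, F, G.
M1 = [[-E_tt/2 + F_st - G_ss/2, E_s/2, F_s - E_t/2], [F_t - G_s/2, E, F], [G_t/2, F, G]] = [[-96, -192, -96], [32, 65, 32], [16, 32, 17]]; det M1 = -96
M2 = [[0, E_t/2, G_s/2], [E_t/2, E, F], [G_s/2, F, G]] = [[0, 0, 0], [0, 65, 32], [0, 32, 17]]; det M2 = 0
det M1 - det M2 = -96; K = -96 / (81)^2 = -32/2187


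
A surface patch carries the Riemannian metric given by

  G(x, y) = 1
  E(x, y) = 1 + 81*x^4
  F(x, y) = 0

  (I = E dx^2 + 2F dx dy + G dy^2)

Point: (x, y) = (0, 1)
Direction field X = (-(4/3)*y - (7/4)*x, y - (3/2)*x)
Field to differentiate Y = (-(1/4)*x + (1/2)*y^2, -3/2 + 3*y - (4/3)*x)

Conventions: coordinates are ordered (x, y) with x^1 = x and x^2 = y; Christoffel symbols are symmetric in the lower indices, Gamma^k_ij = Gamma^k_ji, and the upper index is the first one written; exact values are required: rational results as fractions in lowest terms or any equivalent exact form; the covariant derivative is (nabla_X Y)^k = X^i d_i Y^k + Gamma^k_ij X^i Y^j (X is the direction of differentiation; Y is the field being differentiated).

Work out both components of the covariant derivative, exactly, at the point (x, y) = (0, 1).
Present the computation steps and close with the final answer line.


E = 1, F = 0, G = 1 at the point
E_x = 0, E_y = 0, F_x = 0, F_y = 0, G_x = 0, G_y = 0
EG - F^2 = 1;  g^inv = (1) * [[1, 0], [0, 1]]
first-kind symbols [ij,l] = (1/2)(d_i g_jl + d_j g_il - d_l g_ij): [xx,x] = E_x/2 = 0, [xx,y] = F_x - E_y/2 = 0, [xy,x] = E_y/2 = 0, [xy,y] = G_x/2 = 0, [yy,x] = F_y - G_x/2 = 0, [yy,y] = G_y/2 = 0
Gamma^x_ij = (G*[ij,x] - F*[ij,y])/(EG - F^2), Gamma^y_ij = (E*[ij,y] - F*[ij,x])/(EG - F^2)
Gamma_xxx = 0, Gamma_xxy = 0, Gamma_xyy = 0, Gamma_yxx = 0, Gamma_yxy = 0, Gamma_yyy = 0
X = (-4/3, 1), Y = (1/2, 3/2) at the point

Answer: (nabla_X Y)^x = 4/3, (nabla_X Y)^y = 43/9


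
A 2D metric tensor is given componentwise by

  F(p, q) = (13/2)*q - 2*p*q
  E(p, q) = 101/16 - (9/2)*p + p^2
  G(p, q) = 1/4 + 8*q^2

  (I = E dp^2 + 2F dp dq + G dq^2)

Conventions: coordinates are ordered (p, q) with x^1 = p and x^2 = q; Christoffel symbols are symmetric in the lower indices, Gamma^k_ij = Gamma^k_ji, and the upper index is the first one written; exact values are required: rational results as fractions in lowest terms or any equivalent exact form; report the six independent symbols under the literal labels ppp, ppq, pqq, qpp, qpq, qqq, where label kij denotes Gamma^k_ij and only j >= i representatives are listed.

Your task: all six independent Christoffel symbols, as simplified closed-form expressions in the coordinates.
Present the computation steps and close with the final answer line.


E = 101/16 - (9/2)*p + p^2; F = (13/2)*q - 2*p*q; G = 1/4 + 8*q^2
Gamma^k_ij = (1/2) g^{kl} (d_i g_jl + d_j g_il - d_l g_ij), with g^inv = (1/(EG-F^2)) [[G, -F], [-F, E]]
first partials: E_p = -9/2 + 2*p, E_q = 0, F_p = -2*q, F_q = 13/2 - 2*p, G_p = 0, G_q = 16*q
D = EG - F^2 = 101/64 - (9/8)*p + (33/4)*q^2 + (1/4)*p^2 - 10*p*q^2 + 4*p^2*q^2
expanded: Gamma^p_pp = (G E_p - 2F F_p + F E_q)/(2D), Gamma^p_pq = (G E_q - F G_p)/(2D), Gamma^p_qq = (2G F_q - G G_p - F G_q)/(2D), Gamma^q_pp = (2E F_p - E E_q - F E_p)/(2D), Gamma^q_pq = (E G_p - F E_q)/(2D), Gamma^q_qq = (E G_q - 2F F_q + F G_p)/(2D); substitute and cancel common factors

Answer: Gamma_ppp = (256*p*q^2 + 16*p - 320*q^2 - 36)/(256*p^2*q^2 + 16*p^2 - 640*p*q^2 - 72*p + 528*q^2 + 101), Gamma_ppq = 0, Gamma_pqq = (104 - 32*p)/(256*p^2*q^2 + 16*p^2 - 640*p*q^2 - 72*p + 528*q^2 + 101), Gamma_qpp = (-128*p*q + 128*q)/(256*p^2*q^2 + 16*p^2 - 640*p*q^2 - 72*p + 528*q^2 + 101), Gamma_qpq = 0, Gamma_qqq = (256*p^2*q - 640*p*q + 528*q)/(256*p^2*q^2 + 16*p^2 - 640*p*q^2 - 72*p + 528*q^2 + 101)


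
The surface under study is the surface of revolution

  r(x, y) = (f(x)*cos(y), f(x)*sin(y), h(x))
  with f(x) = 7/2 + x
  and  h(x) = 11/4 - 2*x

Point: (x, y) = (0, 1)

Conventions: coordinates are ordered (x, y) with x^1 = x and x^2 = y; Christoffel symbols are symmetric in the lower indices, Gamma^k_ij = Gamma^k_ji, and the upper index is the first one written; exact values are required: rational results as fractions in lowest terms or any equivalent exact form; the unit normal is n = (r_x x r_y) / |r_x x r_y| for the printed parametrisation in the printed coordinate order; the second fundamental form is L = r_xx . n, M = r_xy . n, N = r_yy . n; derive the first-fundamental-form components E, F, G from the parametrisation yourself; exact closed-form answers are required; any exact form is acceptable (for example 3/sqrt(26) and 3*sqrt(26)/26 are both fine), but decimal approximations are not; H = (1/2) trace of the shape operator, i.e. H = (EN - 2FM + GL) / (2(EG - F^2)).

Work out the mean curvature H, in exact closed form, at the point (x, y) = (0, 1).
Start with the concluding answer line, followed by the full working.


Answer: H = -2*sqrt(5)/35

f = 7/2, f' = 1, f'' = 0, h' = -2, h'' = 0
E = 5, F = 0, G = 49/4; answer radicand W^2 = 5
unnormalised second-form numerators: l = 0, m = 0, n = -7; L = l/sqrt(5), and similarly M = m/sqrt(W^2), N = n/sqrt(W^2)
H = (E*n - 2*F*m + G*l) / (2*(EG - F^2)*sqrt(W^2)); E*n - 2*F*m + G*l = -35, EG - F^2 = 245/4, so H = (-2/7)/sqrt(5)


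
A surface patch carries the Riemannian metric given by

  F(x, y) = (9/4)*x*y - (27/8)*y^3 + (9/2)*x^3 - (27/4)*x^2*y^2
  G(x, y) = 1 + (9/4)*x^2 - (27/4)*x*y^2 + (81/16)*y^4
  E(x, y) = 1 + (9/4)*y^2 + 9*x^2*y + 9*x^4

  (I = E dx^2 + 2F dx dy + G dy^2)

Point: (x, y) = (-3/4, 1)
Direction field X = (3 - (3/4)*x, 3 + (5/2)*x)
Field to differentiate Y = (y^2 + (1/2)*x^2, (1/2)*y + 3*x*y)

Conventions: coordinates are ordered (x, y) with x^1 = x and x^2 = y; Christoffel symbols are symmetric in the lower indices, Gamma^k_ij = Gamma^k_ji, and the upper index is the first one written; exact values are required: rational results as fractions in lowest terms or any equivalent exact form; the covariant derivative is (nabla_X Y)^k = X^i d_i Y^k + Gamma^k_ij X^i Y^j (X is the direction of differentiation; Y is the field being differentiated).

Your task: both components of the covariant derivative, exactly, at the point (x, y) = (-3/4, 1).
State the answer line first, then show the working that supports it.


Answer: (nabla_X Y)^x = -35667/11546, (nabla_X Y)^y = 533097/46184

E = 2857/256, F = -1377/128, G = 793/64 at the point
E_x = -459/16, E_y = 153/16, F_x = 639/32, F_y = -621/32, G_x = -81/8, G_y = 243/8
EG - F^2 = 5773/256;  g^inv = (256/5773) * [[793/64, 1377/128], [1377/128, 2857/256]]
first-kind symbols [ij,l] = (1/2)(d_i g_jl + d_j g_il - d_l g_ij): [xx,x] = E_x/2 = -459/32, [xx,y] = F_x - E_y/2 = 243/16, [xy,x] = E_y/2 = 153/32, [xy,y] = G_x/2 = -81/16, [yy,x] = F_y - G_x/2 = -459/32, [yy,y] = G_y/2 = 243/16
Gamma^x_ij = (G*[ij,x] - F*[ij,y])/(EG - F^2), Gamma^y_ij = (E*[ij,y] - F*[ij,x])/(EG - F^2)
Gamma_xxx = -3672/5773, Gamma_xxy = 1224/5773, Gamma_xyy = -3672/5773, Gamma_yxx = 3888/5773, Gamma_yxy = -1296/5773, Gamma_yyy = 3888/5773
X = (57/16, 9/8), Y = (41/32, -7/4) at the point


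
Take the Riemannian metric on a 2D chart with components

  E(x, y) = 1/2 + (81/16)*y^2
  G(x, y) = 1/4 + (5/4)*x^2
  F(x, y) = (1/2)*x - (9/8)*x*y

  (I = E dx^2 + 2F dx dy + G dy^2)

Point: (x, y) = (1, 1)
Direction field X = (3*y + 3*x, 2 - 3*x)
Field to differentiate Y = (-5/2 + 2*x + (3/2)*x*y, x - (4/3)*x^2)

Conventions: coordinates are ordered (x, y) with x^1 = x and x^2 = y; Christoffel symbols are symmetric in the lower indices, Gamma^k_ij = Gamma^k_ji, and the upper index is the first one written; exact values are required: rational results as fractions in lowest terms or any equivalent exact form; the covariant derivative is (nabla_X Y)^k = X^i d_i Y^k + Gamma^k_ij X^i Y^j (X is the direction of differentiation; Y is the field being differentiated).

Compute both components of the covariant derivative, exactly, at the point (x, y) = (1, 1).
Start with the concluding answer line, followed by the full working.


Answer: (nabla_X Y)^x = 13753/1018, (nabla_X Y)^y = -57638/1527

E = 89/16, F = -5/8, G = 3/2 at the point
E_x = 0, E_y = 81/8, F_x = -5/8, F_y = -9/8, G_x = 5/2, G_y = 0
EG - F^2 = 509/64;  g^inv = (64/509) * [[3/2, 5/8], [5/8, 89/16]]
first-kind symbols [ij,l] = (1/2)(d_i g_jl + d_j g_il - d_l g_ij): [xx,x] = E_x/2 = 0, [xx,y] = F_x - E_y/2 = -91/16, [xy,x] = E_y/2 = 81/16, [xy,y] = G_x/2 = 5/4, [yy,x] = F_y - G_x/2 = -19/8, [yy,y] = G_y/2 = 0
Gamma^x_ij = (G*[ij,x] - F*[ij,y])/(EG - F^2), Gamma^y_ij = (E*[ij,y] - F*[ij,x])/(EG - F^2)
Gamma_xxx = -455/1018, Gamma_xxy = 536/509, Gamma_xyy = -228/509, Gamma_yxx = -8099/2036, Gamma_yxy = 1295/1018, Gamma_yyy = -95/509
X = (6, -1), Y = (1, -1/3) at the point


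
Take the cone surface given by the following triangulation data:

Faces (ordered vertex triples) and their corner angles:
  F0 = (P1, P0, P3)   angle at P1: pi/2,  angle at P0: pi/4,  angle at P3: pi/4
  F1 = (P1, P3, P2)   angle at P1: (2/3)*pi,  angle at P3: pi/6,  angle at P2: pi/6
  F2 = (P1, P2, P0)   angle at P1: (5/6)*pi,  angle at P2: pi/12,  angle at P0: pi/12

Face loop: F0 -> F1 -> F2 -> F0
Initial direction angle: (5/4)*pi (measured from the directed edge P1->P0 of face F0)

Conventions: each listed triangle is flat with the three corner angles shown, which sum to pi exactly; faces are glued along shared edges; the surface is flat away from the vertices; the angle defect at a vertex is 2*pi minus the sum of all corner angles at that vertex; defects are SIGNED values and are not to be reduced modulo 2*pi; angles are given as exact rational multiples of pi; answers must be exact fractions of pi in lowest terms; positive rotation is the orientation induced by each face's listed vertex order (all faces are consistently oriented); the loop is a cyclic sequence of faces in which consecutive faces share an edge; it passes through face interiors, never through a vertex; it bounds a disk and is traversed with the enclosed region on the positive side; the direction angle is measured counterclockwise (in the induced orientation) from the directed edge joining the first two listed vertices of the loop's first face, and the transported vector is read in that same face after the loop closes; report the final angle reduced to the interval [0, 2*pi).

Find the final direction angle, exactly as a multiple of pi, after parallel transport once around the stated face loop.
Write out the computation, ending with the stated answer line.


enclosed vertex P1: corner angles sum to 2*pi, defect = 2*pi - 2*pi = 0
the final direction is the initial angle plus the enclosed defects, taken mod 2*pi in the induced orientation
final angle = (5/4)*pi + 0 = (5/4)*pi (mod 2*pi)

Answer: final direction angle = (5/4)*pi


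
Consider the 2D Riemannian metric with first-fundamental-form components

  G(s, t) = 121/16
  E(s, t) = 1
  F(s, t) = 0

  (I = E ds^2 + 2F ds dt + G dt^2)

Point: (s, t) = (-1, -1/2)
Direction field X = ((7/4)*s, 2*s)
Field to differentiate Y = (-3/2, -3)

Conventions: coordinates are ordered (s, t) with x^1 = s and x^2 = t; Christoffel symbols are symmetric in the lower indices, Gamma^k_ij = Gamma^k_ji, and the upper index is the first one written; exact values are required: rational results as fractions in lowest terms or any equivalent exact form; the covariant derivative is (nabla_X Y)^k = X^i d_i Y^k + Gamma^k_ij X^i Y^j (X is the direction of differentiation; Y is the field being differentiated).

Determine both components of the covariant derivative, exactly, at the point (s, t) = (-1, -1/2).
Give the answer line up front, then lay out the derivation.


Answer: (nabla_X Y)^s = 0, (nabla_X Y)^t = 0

E = 1, F = 0, G = 121/16 at the point
E_s = 0, E_t = 0, F_s = 0, F_t = 0, G_s = 0, G_t = 0
EG - F^2 = 121/16;  g^inv = (16/121) * [[121/16, 0], [0, 1]]
first-kind symbols [ij,l] = (1/2)(d_i g_jl + d_j g_il - d_l g_ij): [ss,s] = E_s/2 = 0, [ss,t] = F_s - E_t/2 = 0, [st,s] = E_t/2 = 0, [st,t] = G_s/2 = 0, [tt,s] = F_t - G_s/2 = 0, [tt,t] = G_t/2 = 0
Gamma^s_ij = (G*[ij,s] - F*[ij,t])/(EG - F^2), Gamma^t_ij = (E*[ij,t] - F*[ij,s])/(EG - F^2)
Gamma_sss = 0, Gamma_sst = 0, Gamma_stt = 0, Gamma_tss = 0, Gamma_tst = 0, Gamma_ttt = 0
X = (-7/4, -2), Y = (-3/2, -3) at the point


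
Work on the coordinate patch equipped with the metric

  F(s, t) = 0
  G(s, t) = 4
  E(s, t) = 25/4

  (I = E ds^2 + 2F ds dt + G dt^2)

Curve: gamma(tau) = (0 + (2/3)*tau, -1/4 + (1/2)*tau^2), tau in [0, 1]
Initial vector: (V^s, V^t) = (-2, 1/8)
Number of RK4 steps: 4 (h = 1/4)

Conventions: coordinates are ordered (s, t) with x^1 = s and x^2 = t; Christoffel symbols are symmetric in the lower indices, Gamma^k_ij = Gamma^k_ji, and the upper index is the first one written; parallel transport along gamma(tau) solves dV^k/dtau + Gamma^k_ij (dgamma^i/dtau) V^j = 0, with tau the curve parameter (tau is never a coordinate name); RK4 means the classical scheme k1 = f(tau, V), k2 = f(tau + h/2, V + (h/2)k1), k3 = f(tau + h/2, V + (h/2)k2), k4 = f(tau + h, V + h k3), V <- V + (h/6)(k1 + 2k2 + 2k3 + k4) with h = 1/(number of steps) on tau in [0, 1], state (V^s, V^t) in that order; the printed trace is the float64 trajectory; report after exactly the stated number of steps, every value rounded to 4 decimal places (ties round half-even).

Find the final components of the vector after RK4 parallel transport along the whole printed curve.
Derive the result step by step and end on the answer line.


gamma'(tau) = (2/3, tau); f(tau, V)^k = -Gamma^k_ij(gamma(tau)) gamma'^i(tau) V^j; h = 1/4; intermediate values shown to 6 dp
curve data and Christoffel symbols at the stage parameters:
  tau = 0.000000: gamma = (0.000000, -0.250000), gamma' = (0.666667, 0.000000); Gamma_sss = 0.000000, Gamma_sst = 0.000000, Gamma_stt = 0.000000, Gamma_tss = 0.000000, Gamma_tst = 0.000000, Gamma_ttt = 0.000000
  tau = 0.125000: gamma = (0.083333, -0.242188), gamma' = (0.666667, 0.125000); Gamma_sss = 0.000000, Gamma_sst = 0.000000, Gamma_stt = 0.000000, Gamma_tss = 0.000000, Gamma_tst = 0.000000, Gamma_ttt = 0.000000
  tau = 0.250000: gamma = (0.166667, -0.218750), gamma' = (0.666667, 0.250000); Gamma_sss = 0.000000, Gamma_sst = 0.000000, Gamma_stt = 0.000000, Gamma_tss = 0.000000, Gamma_tst = 0.000000, Gamma_ttt = 0.000000
  tau = 0.375000: gamma = (0.250000, -0.179688), gamma' = (0.666667, 0.375000); Gamma_sss = 0.000000, Gamma_sst = 0.000000, Gamma_stt = 0.000000, Gamma_tss = 0.000000, Gamma_tst = 0.000000, Gamma_ttt = 0.000000
  tau = 0.500000: gamma = (0.333333, -0.125000), gamma' = (0.666667, 0.500000); Gamma_sss = 0.000000, Gamma_sst = 0.000000, Gamma_stt = 0.000000, Gamma_tss = 0.000000, Gamma_tst = 0.000000, Gamma_ttt = 0.000000
  tau = 0.625000: gamma = (0.416667, -0.054688), gamma' = (0.666667, 0.625000); Gamma_sss = 0.000000, Gamma_sst = 0.000000, Gamma_stt = 0.000000, Gamma_tss = 0.000000, Gamma_tst = 0.000000, Gamma_ttt = 0.000000
  tau = 0.750000: gamma = (0.500000, 0.031250), gamma' = (0.666667, 0.750000); Gamma_sss = 0.000000, Gamma_sst = 0.000000, Gamma_stt = 0.000000, Gamma_tss = 0.000000, Gamma_tst = 0.000000, Gamma_ttt = 0.000000
  tau = 0.875000: gamma = (0.583333, 0.132812), gamma' = (0.666667, 0.875000); Gamma_sss = 0.000000, Gamma_sst = 0.000000, Gamma_stt = 0.000000, Gamma_tss = 0.000000, Gamma_tst = 0.000000, Gamma_ttt = 0.000000
  tau = 1.000000: gamma = (0.666667, 0.250000), gamma' = (0.666667, 1.000000); Gamma_sss = 0.000000, Gamma_sst = 0.000000, Gamma_stt = 0.000000, Gamma_tss = 0.000000, Gamma_tst = 0.000000, Gamma_ttt = 0.000000
step 0: V^s = -2.0000, V^t = 0.1250
step 1: k1 = (0.000000, 0.000000), k2 = (0.000000, 0.000000), k3 = (0.000000, 0.000000), k4 = (0.000000, 0.000000); V <- V + (h/6)(k1 + 2k2 + 2k3 + k4): V^s = -2.0000, V^t = 0.1250
step 2: k1 = (0.000000, 0.000000), k2 = (0.000000, 0.000000), k3 = (0.000000, 0.000000), k4 = (0.000000, 0.000000); V <- V + (h/6)(k1 + 2k2 + 2k3 + k4): V^s = -2.0000, V^t = 0.1250
step 3: k1 = (0.000000, 0.000000), k2 = (0.000000, 0.000000), k3 = (0.000000, 0.000000), k4 = (0.000000, 0.000000); V <- V + (h/6)(k1 + 2k2 + 2k3 + k4): V^s = -2.0000, V^t = 0.1250
step 4: k1 = (0.000000, 0.000000), k2 = (0.000000, 0.000000), k3 = (0.000000, 0.000000), k4 = (0.000000, 0.000000); V <- V + (h/6)(k1 + 2k2 + 2k3 + k4): V^s = -2.0000, V^t = 0.1250

Answer: V^s = -2.0000, V^t = 0.1250


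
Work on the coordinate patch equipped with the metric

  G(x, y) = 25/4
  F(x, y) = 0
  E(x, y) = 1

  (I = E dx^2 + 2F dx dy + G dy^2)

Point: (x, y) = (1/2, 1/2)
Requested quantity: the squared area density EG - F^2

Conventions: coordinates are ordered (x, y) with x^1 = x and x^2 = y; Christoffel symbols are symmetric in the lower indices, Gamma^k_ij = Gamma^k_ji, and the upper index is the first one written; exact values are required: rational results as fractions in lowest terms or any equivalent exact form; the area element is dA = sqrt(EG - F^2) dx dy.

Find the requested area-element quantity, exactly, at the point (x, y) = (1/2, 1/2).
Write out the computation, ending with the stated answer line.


E = 1, F = 0, G = 25/4; EG - F^2 = 25/4

Answer: EG - F^2 = 25/4


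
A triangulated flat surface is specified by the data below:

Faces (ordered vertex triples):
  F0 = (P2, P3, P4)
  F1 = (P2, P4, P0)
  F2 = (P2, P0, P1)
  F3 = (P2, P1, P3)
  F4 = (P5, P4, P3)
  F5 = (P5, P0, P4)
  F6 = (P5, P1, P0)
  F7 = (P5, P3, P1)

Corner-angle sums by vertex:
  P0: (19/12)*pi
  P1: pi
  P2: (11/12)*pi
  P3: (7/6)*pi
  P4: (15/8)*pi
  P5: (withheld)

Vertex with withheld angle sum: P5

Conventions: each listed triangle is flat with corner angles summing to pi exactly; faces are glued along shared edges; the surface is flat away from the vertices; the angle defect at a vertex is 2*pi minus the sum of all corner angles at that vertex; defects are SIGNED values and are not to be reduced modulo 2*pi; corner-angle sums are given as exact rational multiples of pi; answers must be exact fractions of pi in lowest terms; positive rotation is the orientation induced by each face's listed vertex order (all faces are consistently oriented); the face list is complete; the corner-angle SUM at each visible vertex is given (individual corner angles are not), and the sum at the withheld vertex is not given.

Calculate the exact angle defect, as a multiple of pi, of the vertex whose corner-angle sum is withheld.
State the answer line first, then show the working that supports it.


Answer: defect(P5) = (13/24)*pi

V = 6, E = 12, F = 8; chi = V - E + F = 2
Gauss-Bonnet: total defect = 2*pi*chi = 4*pi; visible defects sum to (83/24)*pi


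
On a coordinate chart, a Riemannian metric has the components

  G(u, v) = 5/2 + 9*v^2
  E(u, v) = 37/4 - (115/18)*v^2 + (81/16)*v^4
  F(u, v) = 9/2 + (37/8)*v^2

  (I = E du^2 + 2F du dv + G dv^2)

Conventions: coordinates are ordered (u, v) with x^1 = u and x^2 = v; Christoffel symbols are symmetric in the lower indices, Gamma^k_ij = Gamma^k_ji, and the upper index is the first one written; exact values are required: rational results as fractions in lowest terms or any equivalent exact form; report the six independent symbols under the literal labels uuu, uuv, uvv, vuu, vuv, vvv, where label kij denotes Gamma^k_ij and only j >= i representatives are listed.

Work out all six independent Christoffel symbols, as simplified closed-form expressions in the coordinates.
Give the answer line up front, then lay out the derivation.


Answer: Gamma_uuu = (26973*v^5 + 9224*v^3 - 16560*v)/(26244*v^6 - 38151*v^4 + 14776*v^2 + 1656), Gamma_uuv = (52488*v^5 - 18540*v^3 - 9200*v)/(26244*v^6 - 38151*v^4 + 14776*v^2 + 1656), Gamma_uvv = (23976*v^3 - 10008*v)/(26244*v^6 - 38151*v^4 + 14776*v^2 + 1656), Gamma_vuu = (-531441*v^7 + 1006020*v^5 - 1394228*v^3 + 612720*v)/(472392*v^6 - 686718*v^4 + 265968*v^2 + 29808), Gamma_vuv = (-26973*v^5 - 9224*v^3 + 16560*v)/(26244*v^6 - 38151*v^4 + 14776*v^2 + 1656), Gamma_vvv = (26244*v^5 - 57762*v^3 + 23976*v)/(26244*v^6 - 38151*v^4 + 14776*v^2 + 1656)

E = 37/4 - (115/18)*v^2 + (81/16)*v^4; F = 9/2 + (37/8)*v^2; G = 5/2 + 9*v^2
Gamma^k_ij = (1/2) g^{kl} (d_i g_jl + d_j g_il - d_l g_ij), with g^inv = (1/(EG-F^2)) [[G, -F], [-F, E]]
first partials: E_u = 0, E_v = -(115/9)*v + (81/4)*v^3, F_u = 0, F_v = (37/4)*v, G_u = 0, G_v = 18*v
D = EG - F^2 = 23/8 + (1847/72)*v^2 - (4239/64)*v^4 + (729/16)*v^6
expanded: Gamma^u_uu = (G E_u - 2F F_u + F E_v)/(2D), Gamma^u_uv = (G E_v - F G_u)/(2D), Gamma^u_vv = (2G F_v - G G_u - F G_v)/(2D), Gamma^v_uu = (2E F_u - E E_v - F E_u)/(2D), Gamma^v_uv = (E G_u - F E_v)/(2D), Gamma^v_vv = (E G_v - 2F F_v + F G_u)/(2D); substitute and cancel common factors
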